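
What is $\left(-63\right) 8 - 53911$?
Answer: $-54415$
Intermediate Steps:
$\left(-63\right) 8 - 53911 = -504 - 53911 = -54415$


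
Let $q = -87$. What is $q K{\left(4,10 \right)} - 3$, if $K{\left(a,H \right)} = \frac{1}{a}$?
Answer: $- \frac{99}{4} \approx -24.75$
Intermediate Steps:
$q K{\left(4,10 \right)} - 3 = - \frac{87}{4} - 3 = - \frac{99}{4}$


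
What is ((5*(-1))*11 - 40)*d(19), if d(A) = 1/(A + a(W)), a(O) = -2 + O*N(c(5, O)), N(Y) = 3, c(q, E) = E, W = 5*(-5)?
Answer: 95/58 ≈ 1.6379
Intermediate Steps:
W = -25
a(O) = -2 + 3*O (a(O) = -2 + O*3 = -2 + 3*O)
d(A) = 1/(-77 + A) (d(A) = 1/(A + (-2 + 3*(-25))) = 1/(A + (-2 - 75)) = 1/(A - 77) = 1/(-77 + A))
((5*(-1))*11 - 40)*d(19) = ((5*(-1))*11 - 40)/(-77 + 19) = (-5*11 - 40)/(-58) = (-55 - 40)*(-1/58) = -95*(-1/58) = 95/58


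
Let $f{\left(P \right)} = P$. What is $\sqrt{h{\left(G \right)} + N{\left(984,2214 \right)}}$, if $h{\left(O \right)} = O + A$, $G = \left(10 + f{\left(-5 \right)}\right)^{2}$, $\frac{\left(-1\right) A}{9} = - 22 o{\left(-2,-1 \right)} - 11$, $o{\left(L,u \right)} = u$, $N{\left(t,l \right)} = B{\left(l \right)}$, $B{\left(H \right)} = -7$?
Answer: $9 i \approx 9.0 i$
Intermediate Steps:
$N{\left(t,l \right)} = -7$
$A = -99$ ($A = - 9 \left(\left(-22\right) \left(-1\right) - 11\right) = - 9 \left(22 - 11\right) = \left(-9\right) 11 = -99$)
$G = 25$ ($G = \left(10 - 5\right)^{2} = 5^{2} = 25$)
$h{\left(O \right)} = -99 + O$ ($h{\left(O \right)} = O - 99 = -99 + O$)
$\sqrt{h{\left(G \right)} + N{\left(984,2214 \right)}} = \sqrt{\left(-99 + 25\right) - 7} = \sqrt{-74 - 7} = \sqrt{-81} = 9 i$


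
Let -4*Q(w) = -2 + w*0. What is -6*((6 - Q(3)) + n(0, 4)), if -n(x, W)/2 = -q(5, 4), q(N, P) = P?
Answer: -81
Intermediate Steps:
Q(w) = ½ (Q(w) = -(-2 + w*0)/4 = -(-2 + 0)/4 = -¼*(-2) = ½)
n(x, W) = 8 (n(x, W) = -(-2)*4 = -2*(-4) = 8)
-6*((6 - Q(3)) + n(0, 4)) = -6*((6 - 1*½) + 8) = -6*((6 - ½) + 8) = -6*(11/2 + 8) = -6*27/2 = -81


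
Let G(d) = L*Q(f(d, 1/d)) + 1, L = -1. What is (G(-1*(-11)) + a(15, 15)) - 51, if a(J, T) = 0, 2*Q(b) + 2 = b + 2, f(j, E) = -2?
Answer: -49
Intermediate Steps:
Q(b) = b/2 (Q(b) = -1 + (b + 2)/2 = -1 + (2 + b)/2 = -1 + (1 + b/2) = b/2)
G(d) = 2 (G(d) = -(-2)/2 + 1 = -1*(-1) + 1 = 1 + 1 = 2)
(G(-1*(-11)) + a(15, 15)) - 51 = (2 + 0) - 51 = 2 - 51 = -49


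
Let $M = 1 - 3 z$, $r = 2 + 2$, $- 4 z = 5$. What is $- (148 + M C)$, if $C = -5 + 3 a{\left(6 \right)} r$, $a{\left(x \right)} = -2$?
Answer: $- \frac{41}{4} \approx -10.25$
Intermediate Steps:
$z = - \frac{5}{4}$ ($z = \left(- \frac{1}{4}\right) 5 = - \frac{5}{4} \approx -1.25$)
$r = 4$
$M = \frac{19}{4}$ ($M = 1 - - \frac{15}{4} = 1 + \frac{15}{4} = \frac{19}{4} \approx 4.75$)
$C = -29$ ($C = -5 + 3 \left(-2\right) 4 = -5 - 24 = -29$)
$- (148 + M C) = - (148 + \frac{19}{4} \left(-29\right)) = - (148 - \frac{551}{4}) = \left(-1\right) \frac{41}{4} = - \frac{41}{4}$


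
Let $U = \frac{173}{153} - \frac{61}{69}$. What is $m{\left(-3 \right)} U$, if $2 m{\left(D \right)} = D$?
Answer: $- \frac{434}{1173} \approx -0.36999$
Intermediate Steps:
$m{\left(D \right)} = \frac{D}{2}$
$U = \frac{868}{3519}$ ($U = 173 \cdot \frac{1}{153} - \frac{61}{69} = \frac{173}{153} - \frac{61}{69} = \frac{868}{3519} \approx 0.24666$)
$m{\left(-3 \right)} U = \frac{1}{2} \left(-3\right) \frac{868}{3519} = \left(- \frac{3}{2}\right) \frac{868}{3519} = - \frac{434}{1173}$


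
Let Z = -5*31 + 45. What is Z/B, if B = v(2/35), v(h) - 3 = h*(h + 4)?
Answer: -134750/3959 ≈ -34.036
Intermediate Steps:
Z = -110 (Z = -155 + 45 = -110)
v(h) = 3 + h*(4 + h) (v(h) = 3 + h*(h + 4) = 3 + h*(4 + h))
B = 3959/1225 (B = 3 + (2/35)² + 4*(2/35) = 3 + 4/1225 + 8/35 = 3959/1225 ≈ 3.2318)
Z/B = -110/3959/1225 = -110*1225/3959 = -134750/3959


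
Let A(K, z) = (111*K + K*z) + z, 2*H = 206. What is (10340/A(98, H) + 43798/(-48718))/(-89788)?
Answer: 41929873/9218819934780 ≈ 4.5483e-6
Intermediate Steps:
H = 103 (H = (½)*206 = 103)
A(K, z) = z + 111*K + K*z
(10340/A(98, H) + 43798/(-48718))/(-89788) = (10340/(103 + 111*98 + 98*103) + 43798/(-48718))/(-89788) = (10340/(103 + 10878 + 10094) + 43798*(-1/48718))*(-1/89788) = (10340/21075 - 21899/24359)*(-1/89788) = (10340*(1/21075) - 21899/24359)*(-1/89788) = (2068/4215 - 21899/24359)*(-1/89788) = -41929873/102673185*(-1/89788) = 41929873/9218819934780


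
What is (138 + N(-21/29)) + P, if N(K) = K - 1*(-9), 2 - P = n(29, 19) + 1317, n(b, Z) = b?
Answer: -34734/29 ≈ -1197.7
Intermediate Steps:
P = -1344 (P = 2 - (29 + 1317) = 2 - 1*1346 = 2 - 1346 = -1344)
N(K) = 9 + K (N(K) = K + 9 = 9 + K)
(138 + N(-21/29)) + P = (138 + (9 - 21/29)) - 1344 = (138 + 240/29) - 1344 = 4242/29 - 1344 = -34734/29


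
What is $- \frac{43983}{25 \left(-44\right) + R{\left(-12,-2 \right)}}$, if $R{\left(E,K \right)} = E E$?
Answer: $\frac{43983}{956} \approx 46.007$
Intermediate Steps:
$R{\left(E,K \right)} = E^{2}$
$- \frac{43983}{25 \left(-44\right) + R{\left(-12,-2 \right)}} = - \frac{43983}{25 \left(-44\right) + \left(-12\right)^{2}} = - \frac{43983}{-1100 + 144} = - \frac{43983}{-956} = \left(-43983\right) \left(- \frac{1}{956}\right) = \frac{43983}{956}$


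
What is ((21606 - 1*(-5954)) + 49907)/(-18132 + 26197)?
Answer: 77467/8065 ≈ 9.6053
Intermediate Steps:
((21606 - 1*(-5954)) + 49907)/(-18132 + 26197) = ((21606 + 5954) + 49907)/8065 = (27560 + 49907)*(1/8065) = 77467*(1/8065) = 77467/8065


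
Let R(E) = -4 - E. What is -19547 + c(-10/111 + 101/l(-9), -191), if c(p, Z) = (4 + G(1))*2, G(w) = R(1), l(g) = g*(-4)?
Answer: -19549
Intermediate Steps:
l(g) = -4*g
G(w) = -5 (G(w) = -4 - 1*1 = -4 - 1 = -5)
c(p, Z) = -2 (c(p, Z) = (4 - 5)*2 = -1*2 = -2)
-19547 + c(-10/111 + 101/l(-9), -191) = -19547 - 2 = -19549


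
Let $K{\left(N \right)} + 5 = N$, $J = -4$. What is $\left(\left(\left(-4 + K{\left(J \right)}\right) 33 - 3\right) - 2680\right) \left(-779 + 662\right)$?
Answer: $364104$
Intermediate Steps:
$K{\left(N \right)} = -5 + N$
$\left(\left(\left(-4 + K{\left(J \right)}\right) 33 - 3\right) - 2680\right) \left(-779 + 662\right) = \left(\left(\left(-4 - 9\right) 33 - 3\right) - 2680\right) \left(-779 + 662\right) = \left(\left(\left(-4 - 9\right) 33 - 3\right) - 2680\right) \left(-117\right) = \left(\left(\left(-13\right) 33 - 3\right) - 2680\right) \left(-117\right) = \left(\left(-429 - 3\right) - 2680\right) \left(-117\right) = \left(-432 - 2680\right) \left(-117\right) = \left(-3112\right) \left(-117\right) = 364104$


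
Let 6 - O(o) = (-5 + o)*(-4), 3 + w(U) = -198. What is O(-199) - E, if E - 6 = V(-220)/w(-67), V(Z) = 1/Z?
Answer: -36083521/44220 ≈ -816.00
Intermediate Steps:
w(U) = -201 (w(U) = -3 - 198 = -201)
O(o) = -14 + 4*o (O(o) = 6 - (-5 + o)*(-4) = 6 - (20 - 4*o) = 6 + (-20 + 4*o) = -14 + 4*o)
E = 265321/44220 (E = 6 + 1/(-220*(-201)) = 6 - 1/220*(-1/201) = 6 + 1/44220 = 265321/44220 ≈ 6.0000)
O(-199) - E = (-14 + 4*(-199)) - 1*265321/44220 = (-14 - 796) - 265321/44220 = -810 - 265321/44220 = -36083521/44220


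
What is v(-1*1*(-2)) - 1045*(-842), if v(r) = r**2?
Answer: 879894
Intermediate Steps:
v(-1*1*(-2)) - 1045*(-842) = (-1*1*(-2))**2 - 1045*(-842) = (-1*(-2))**2 + 879890 = 2**2 + 879890 = 4 + 879890 = 879894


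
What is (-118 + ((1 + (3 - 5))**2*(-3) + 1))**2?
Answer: 14400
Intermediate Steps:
(-118 + ((1 + (3 - 5))**2*(-3) + 1))**2 = (-118 + ((1 - 2)**2*(-3) + 1))**2 = (-118 + ((-1)**2*(-3) + 1))**2 = (-118 + (1*(-3) + 1))**2 = (-118 + (-3 + 1))**2 = (-118 - 2)**2 = (-120)**2 = 14400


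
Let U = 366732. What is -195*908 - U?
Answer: -543792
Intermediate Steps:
-195*908 - U = -195*908 - 1*366732 = -177060 - 366732 = -543792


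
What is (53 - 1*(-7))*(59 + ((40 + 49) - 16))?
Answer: 7920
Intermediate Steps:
(53 - 1*(-7))*(59 + ((40 + 49) - 16)) = (53 + 7)*(59 + (89 - 16)) = 60*(59 + 73) = 60*132 = 7920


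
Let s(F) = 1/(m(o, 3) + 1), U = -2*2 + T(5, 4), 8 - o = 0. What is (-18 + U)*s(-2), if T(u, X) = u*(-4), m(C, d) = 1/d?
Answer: -63/2 ≈ -31.500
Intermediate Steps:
o = 8 (o = 8 - 1*0 = 8 + 0 = 8)
T(u, X) = -4*u
U = -24 (U = -2*2 - 4*5 = -4 - 20 = -24)
s(F) = ¾ (s(F) = 1/(1/3 + 1) = 1/(⅓ + 1) = 1/(4/3) = ¾)
(-18 + U)*s(-2) = (-18 - 24)*(¾) = -42*¾ = -63/2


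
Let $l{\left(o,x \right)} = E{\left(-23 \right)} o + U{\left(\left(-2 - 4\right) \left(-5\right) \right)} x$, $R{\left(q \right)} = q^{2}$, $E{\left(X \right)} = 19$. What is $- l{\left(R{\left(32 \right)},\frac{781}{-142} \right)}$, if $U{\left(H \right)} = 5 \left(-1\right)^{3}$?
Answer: $- \frac{38967}{2} \approx -19484.0$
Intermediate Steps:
$U{\left(H \right)} = -5$ ($U{\left(H \right)} = 5 \left(-1\right) = -5$)
$l{\left(o,x \right)} = - 5 x + 19 o$ ($l{\left(o,x \right)} = 19 o - 5 x = - 5 x + 19 o$)
$- l{\left(R{\left(32 \right)},\frac{781}{-142} \right)} = - (- 5 \frac{781}{-142} + 19 \cdot 32^{2}) = - (- 5 \cdot 781 \left(- \frac{1}{142}\right) + 19 \cdot 1024) = - (\left(-5\right) \left(- \frac{11}{2}\right) + 19456) = - (\frac{55}{2} + 19456) = \left(-1\right) \frac{38967}{2} = - \frac{38967}{2}$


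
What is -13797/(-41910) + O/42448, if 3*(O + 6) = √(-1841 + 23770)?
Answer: 48783633/148249640 + √21929/127344 ≈ 0.33023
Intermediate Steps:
O = -6 + √21929/3 (O = -6 + √(-1841 + 23770)/3 = -6 + √21929/3 ≈ 43.361)
-13797/(-41910) + O/42448 = -13797/(-41910) + (-6 + √21929/3)/42448 = -13797*(-1/41910) + (-6 + √21929/3)*(1/42448) = 4599/13970 + (-3/21224 + √21929/127344) = 48783633/148249640 + √21929/127344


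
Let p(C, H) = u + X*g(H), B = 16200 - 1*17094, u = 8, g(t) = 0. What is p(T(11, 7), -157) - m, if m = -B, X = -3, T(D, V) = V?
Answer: -886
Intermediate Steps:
B = -894 (B = 16200 - 17094 = -894)
m = 894 (m = -1*(-894) = 894)
p(C, H) = 8 (p(C, H) = 8 - 3*0 = 8 + 0 = 8)
p(T(11, 7), -157) - m = 8 - 1*894 = 8 - 894 = -886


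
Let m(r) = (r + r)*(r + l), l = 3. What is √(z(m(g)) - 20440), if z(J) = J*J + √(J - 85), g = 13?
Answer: √(152616 + √331) ≈ 390.68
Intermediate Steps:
m(r) = 2*r*(3 + r) (m(r) = (r + r)*(r + 3) = (2*r)*(3 + r) = 2*r*(3 + r))
z(J) = J² + √(-85 + J)
√(z(m(g)) - 20440) = √(((2*13*(3 + 13))² + √(-85 + 2*13*(3 + 13))) - 20440) = √(((2*13*16)² + √(-85 + 2*13*16)) - 20440) = √((416² + √(-85 + 416)) - 20440) = √((173056 + √331) - 20440) = √(152616 + √331)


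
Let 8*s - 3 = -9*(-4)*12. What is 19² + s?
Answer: 3323/8 ≈ 415.38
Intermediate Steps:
s = 435/8 (s = 3/8 + (-9*(-4)*12)/8 = 3/8 + (36*12)/8 = 3/8 + (⅛)*432 = 3/8 + 54 = 435/8 ≈ 54.375)
19² + s = 19² + 435/8 = 361 + 435/8 = 3323/8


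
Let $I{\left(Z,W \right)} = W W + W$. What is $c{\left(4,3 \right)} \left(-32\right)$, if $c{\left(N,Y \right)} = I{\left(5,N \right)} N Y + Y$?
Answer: $-7776$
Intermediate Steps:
$I{\left(Z,W \right)} = W + W^{2}$ ($I{\left(Z,W \right)} = W^{2} + W = W + W^{2}$)
$c{\left(N,Y \right)} = Y + Y N^{2} \left(1 + N\right)$ ($c{\left(N,Y \right)} = N \left(1 + N\right) N Y + Y = N^{2} \left(1 + N\right) Y + Y = Y N^{2} \left(1 + N\right) + Y = Y + Y N^{2} \left(1 + N\right)$)
$c{\left(4,3 \right)} \left(-32\right) = 3 \left(1 + 4^{2} \left(1 + 4\right)\right) \left(-32\right) = 3 \left(1 + 16 \cdot 5\right) \left(-32\right) = 3 \left(1 + 80\right) \left(-32\right) = 3 \cdot 81 \left(-32\right) = 243 \left(-32\right) = -7776$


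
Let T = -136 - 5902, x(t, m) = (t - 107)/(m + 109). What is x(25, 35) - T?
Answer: 434695/72 ≈ 6037.4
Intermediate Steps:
x(t, m) = (-107 + t)/(109 + m)
T = -6038
x(25, 35) - T = (-107 + 25)/(109 + 35) - 1*(-6038) = -82/144 + 6038 = (1/144)*(-82) + 6038 = -41/72 + 6038 = 434695/72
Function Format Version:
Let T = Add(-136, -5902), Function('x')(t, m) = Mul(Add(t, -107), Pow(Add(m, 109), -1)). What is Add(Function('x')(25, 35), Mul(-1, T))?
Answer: Rational(434695, 72) ≈ 6037.4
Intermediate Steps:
Function('x')(t, m) = Mul(Pow(Add(109, m), -1), Add(-107, t)) (Function('x')(t, m) = Mul(Add(-107, t), Pow(Add(109, m), -1)) = Mul(Pow(Add(109, m), -1), Add(-107, t)))
T = -6038
Add(Function('x')(25, 35), Mul(-1, T)) = Add(Mul(Pow(Add(109, 35), -1), Add(-107, 25)), Mul(-1, -6038)) = Add(Mul(Pow(144, -1), -82), 6038) = Add(Mul(Rational(1, 144), -82), 6038) = Add(Rational(-41, 72), 6038) = Rational(434695, 72)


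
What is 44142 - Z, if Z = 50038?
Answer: -5896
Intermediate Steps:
44142 - Z = 44142 - 1*50038 = 44142 - 50038 = -5896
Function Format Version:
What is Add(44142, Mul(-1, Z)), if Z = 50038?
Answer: -5896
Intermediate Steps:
Add(44142, Mul(-1, Z)) = Add(44142, Mul(-1, 50038)) = Add(44142, -50038) = -5896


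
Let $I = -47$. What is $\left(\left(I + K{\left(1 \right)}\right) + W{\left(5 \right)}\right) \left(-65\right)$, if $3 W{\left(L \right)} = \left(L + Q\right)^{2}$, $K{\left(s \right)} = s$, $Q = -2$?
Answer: $2795$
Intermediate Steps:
$W{\left(L \right)} = \frac{\left(-2 + L\right)^{2}}{3}$ ($W{\left(L \right)} = \frac{\left(L - 2\right)^{2}}{3} = \frac{\left(-2 + L\right)^{2}}{3}$)
$\left(\left(I + K{\left(1 \right)}\right) + W{\left(5 \right)}\right) \left(-65\right) = \left(\left(-47 + 1\right) + \frac{\left(-2 + 5\right)^{2}}{3}\right) \left(-65\right) = \left(-46 + \frac{3^{2}}{3}\right) \left(-65\right) = \left(-46 + \frac{1}{3} \cdot 9\right) \left(-65\right) = \left(-46 + 3\right) \left(-65\right) = \left(-43\right) \left(-65\right) = 2795$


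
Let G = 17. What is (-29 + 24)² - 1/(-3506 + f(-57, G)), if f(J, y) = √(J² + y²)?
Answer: 153607978/6144249 + √3538/12288498 ≈ 25.000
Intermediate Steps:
(-29 + 24)² - 1/(-3506 + f(-57, G)) = (-29 + 24)² - 1/(-3506 + √((-57)² + 17²)) = (-5)² - 1/(-3506 + √(3249 + 289)) = 25 - 1/(-3506 + √3538)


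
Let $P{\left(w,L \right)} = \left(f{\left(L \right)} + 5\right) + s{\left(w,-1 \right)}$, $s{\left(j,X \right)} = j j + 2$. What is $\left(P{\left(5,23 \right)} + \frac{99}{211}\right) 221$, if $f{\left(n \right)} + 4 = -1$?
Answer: $\frac{1280916}{211} \approx 6070.7$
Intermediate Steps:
$f{\left(n \right)} = -5$ ($f{\left(n \right)} = -4 - 1 = -5$)
$s{\left(j,X \right)} = 2 + j^{2}$ ($s{\left(j,X \right)} = j^{2} + 2 = 2 + j^{2}$)
$P{\left(w,L \right)} = 2 + w^{2}$ ($P{\left(w,L \right)} = \left(-5 + 5\right) + \left(2 + w^{2}\right) = 0 + \left(2 + w^{2}\right) = 2 + w^{2}$)
$\left(P{\left(5,23 \right)} + \frac{99}{211}\right) 221 = \left(\left(2 + 5^{2}\right) + \frac{99}{211}\right) 221 = \left(\left(2 + 25\right) + 99 \cdot \frac{1}{211}\right) 221 = \left(27 + \frac{99}{211}\right) 221 = \frac{5796}{211} \cdot 221 = \frac{1280916}{211}$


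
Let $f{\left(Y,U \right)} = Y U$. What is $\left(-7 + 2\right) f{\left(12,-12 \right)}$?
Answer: $720$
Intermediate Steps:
$f{\left(Y,U \right)} = U Y$
$\left(-7 + 2\right) f{\left(12,-12 \right)} = \left(-7 + 2\right) \left(\left(-12\right) 12\right) = \left(-5\right) \left(-144\right) = 720$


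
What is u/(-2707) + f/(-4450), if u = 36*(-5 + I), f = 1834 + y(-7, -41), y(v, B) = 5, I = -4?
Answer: -3536373/12046150 ≈ -0.29357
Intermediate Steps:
f = 1839 (f = 1834 + 5 = 1839)
u = -324 (u = 36*(-5 - 4) = 36*(-9) = -324)
u/(-2707) + f/(-4450) = -324/(-2707) + 1839/(-4450) = -324*(-1/2707) + 1839*(-1/4450) = 324/2707 - 1839/4450 = -3536373/12046150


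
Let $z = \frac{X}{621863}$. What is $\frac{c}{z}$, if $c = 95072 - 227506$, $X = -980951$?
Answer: $\frac{82355804542}{980951} \approx 83955.0$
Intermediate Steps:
$z = - \frac{980951}{621863} \approx -1.5774$
$c = -132434$
$\frac{c}{z} = - \frac{132434}{- \frac{980951}{621863}} = \left(-132434\right) \left(- \frac{621863}{980951}\right) = \frac{82355804542}{980951}$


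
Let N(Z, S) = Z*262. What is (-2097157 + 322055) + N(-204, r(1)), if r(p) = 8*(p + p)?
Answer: -1828550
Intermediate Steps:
r(p) = 16*p (r(p) = 8*(2*p) = 16*p)
N(Z, S) = 262*Z
(-2097157 + 322055) + N(-204, r(1)) = (-2097157 + 322055) + 262*(-204) = -1775102 - 53448 = -1828550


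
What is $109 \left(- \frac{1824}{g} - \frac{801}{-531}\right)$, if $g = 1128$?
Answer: $- \frac{32809}{2773} \approx -11.832$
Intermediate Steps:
$109 \left(- \frac{1824}{g} - \frac{801}{-531}\right) = 109 \left(- \frac{1824}{1128} - \frac{801}{-531}\right) = 109 \left(\left(-1824\right) \frac{1}{1128} - - \frac{89}{59}\right) = 109 \left(- \frac{76}{47} + \frac{89}{59}\right) = 109 \left(- \frac{301}{2773}\right) = - \frac{32809}{2773}$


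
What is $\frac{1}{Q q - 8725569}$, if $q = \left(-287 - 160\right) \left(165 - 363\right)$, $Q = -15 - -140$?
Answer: $\frac{1}{2337681} \approx 4.2777 \cdot 10^{-7}$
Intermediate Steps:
$Q = 125$ ($Q = -15 + 140 = 125$)
$q = 88506$ ($q = \left(-287 - 160\right) \left(-198\right) = \left(-447\right) \left(-198\right) = 88506$)
$\frac{1}{Q q - 8725569} = \frac{1}{125 \cdot 88506 - 8725569} = \frac{1}{11063250 - 8725569} = \frac{1}{2337681}$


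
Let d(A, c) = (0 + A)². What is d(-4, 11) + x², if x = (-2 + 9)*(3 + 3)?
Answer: 1780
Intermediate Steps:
d(A, c) = A²
x = 42 (x = 7*6 = 42)
d(-4, 11) + x² = (-4)² + 42² = 16 + 1764 = 1780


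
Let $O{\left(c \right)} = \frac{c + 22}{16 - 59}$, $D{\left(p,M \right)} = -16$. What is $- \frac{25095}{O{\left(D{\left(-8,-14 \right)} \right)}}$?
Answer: $\frac{359695}{2} \approx 1.7985 \cdot 10^{5}$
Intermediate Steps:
$O{\left(c \right)} = - \frac{22}{43} - \frac{c}{43}$ ($O{\left(c \right)} = \frac{22 + c}{-43} = \left(22 + c\right) \left(- \frac{1}{43}\right) = - \frac{22}{43} - \frac{c}{43}$)
$- \frac{25095}{O{\left(D{\left(-8,-14 \right)} \right)}} = - \frac{25095}{- \frac{22}{43} - - \frac{16}{43}} = - \frac{25095}{- \frac{22}{43} + \frac{16}{43}} = - \frac{25095}{- \frac{6}{43}} = \left(-25095\right) \left(- \frac{43}{6}\right) = \frac{359695}{2}$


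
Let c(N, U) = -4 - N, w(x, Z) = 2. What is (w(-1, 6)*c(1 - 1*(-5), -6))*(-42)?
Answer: 840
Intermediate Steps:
(w(-1, 6)*c(1 - 1*(-5), -6))*(-42) = (2*(-4 - (1 - 1*(-5))))*(-42) = (2*(-4 - (1 + 5)))*(-42) = (2*(-4 - 1*6))*(-42) = (2*(-4 - 6))*(-42) = (2*(-10))*(-42) = -20*(-42) = 840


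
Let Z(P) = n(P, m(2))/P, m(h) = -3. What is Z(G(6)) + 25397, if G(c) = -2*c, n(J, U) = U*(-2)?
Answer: 50793/2 ≈ 25397.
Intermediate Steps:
n(J, U) = -2*U
Z(P) = 6/P (Z(P) = (-2*(-3))/P = 6/P)
Z(G(6)) + 25397 = 6/((-2*6)) + 25397 = 6/(-12) + 25397 = 6*(-1/12) + 25397 = -½ + 25397 = 50793/2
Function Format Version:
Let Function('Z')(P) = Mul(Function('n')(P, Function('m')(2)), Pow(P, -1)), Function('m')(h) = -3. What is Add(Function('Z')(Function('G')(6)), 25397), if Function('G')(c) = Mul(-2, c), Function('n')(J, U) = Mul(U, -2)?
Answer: Rational(50793, 2) ≈ 25397.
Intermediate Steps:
Function('n')(J, U) = Mul(-2, U)
Function('Z')(P) = Mul(6, Pow(P, -1)) (Function('Z')(P) = Mul(Mul(-2, -3), Pow(P, -1)) = Mul(6, Pow(P, -1)))
Add(Function('Z')(Function('G')(6)), 25397) = Add(Mul(6, Pow(Mul(-2, 6), -1)), 25397) = Add(Mul(6, Pow(-12, -1)), 25397) = Add(Mul(6, Rational(-1, 12)), 25397) = Add(Rational(-1, 2), 25397) = Rational(50793, 2)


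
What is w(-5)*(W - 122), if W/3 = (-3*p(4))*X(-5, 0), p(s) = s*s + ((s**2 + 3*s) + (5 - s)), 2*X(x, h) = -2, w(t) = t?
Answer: -1415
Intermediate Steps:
X(x, h) = -1 (X(x, h) = (1/2)*(-2) = -1)
p(s) = 5 + 2*s + 2*s**2 (p(s) = s**2 + (5 + s**2 + 2*s) = 5 + 2*s + 2*s**2)
W = 405 (W = 3*(-3*(5 + 2*4 + 2*4**2)*(-1)) = 3*(-3*(5 + 8 + 2*16)*(-1)) = 3*(-3*(5 + 8 + 32)*(-1)) = 3*(-3*45*(-1)) = 3*(-135*(-1)) = 3*135 = 405)
w(-5)*(W - 122) = -5*(405 - 122) = -5*283 = -1415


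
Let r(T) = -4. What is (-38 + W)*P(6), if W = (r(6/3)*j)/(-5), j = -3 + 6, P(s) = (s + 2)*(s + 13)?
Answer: -27056/5 ≈ -5411.2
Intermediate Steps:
P(s) = (2 + s)*(13 + s)
j = 3
W = 12/5 (W = -4*3/(-5) = -12*(-⅕) = 12/5 ≈ 2.4000)
(-38 + W)*P(6) = (-38 + 12/5)*(26 + 6² + 15*6) = -178*(26 + 36 + 90)/5 = -178/5*152 = -27056/5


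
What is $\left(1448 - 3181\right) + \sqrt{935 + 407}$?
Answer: $-1733 + \sqrt{1342} \approx -1696.4$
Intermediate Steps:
$\left(1448 - 3181\right) + \sqrt{935 + 407} = -1733 + \sqrt{1342}$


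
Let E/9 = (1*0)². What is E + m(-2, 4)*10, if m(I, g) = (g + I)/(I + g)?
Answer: 10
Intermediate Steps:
E = 0 (E = 9*(1*0)² = 9*0² = 9*0 = 0)
m(I, g) = 1 (m(I, g) = (I + g)/(I + g) = 1)
E + m(-2, 4)*10 = 0 + 1*10 = 0 + 10 = 10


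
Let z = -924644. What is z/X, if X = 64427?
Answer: -924644/64427 ≈ -14.352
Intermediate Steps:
z/X = -924644/64427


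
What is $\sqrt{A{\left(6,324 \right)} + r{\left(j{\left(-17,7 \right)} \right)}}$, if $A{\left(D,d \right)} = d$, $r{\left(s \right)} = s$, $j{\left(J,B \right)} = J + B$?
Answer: $\sqrt{314} \approx 17.72$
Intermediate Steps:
$j{\left(J,B \right)} = B + J$
$\sqrt{A{\left(6,324 \right)} + r{\left(j{\left(-17,7 \right)} \right)}} = \sqrt{324 + \left(7 - 17\right)} = \sqrt{324 - 10} = \sqrt{314}$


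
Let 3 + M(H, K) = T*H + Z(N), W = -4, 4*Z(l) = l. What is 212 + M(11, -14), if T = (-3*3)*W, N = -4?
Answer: 604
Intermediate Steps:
Z(l) = l/4
T = 36 (T = -3*3*(-4) = -9*(-4) = 36)
M(H, K) = -4 + 36*H (M(H, K) = -3 + (36*H + (¼)*(-4)) = -3 + (36*H - 1) = -3 + (-1 + 36*H) = -4 + 36*H)
212 + M(11, -14) = 212 + (-4 + 36*11) = 212 + (-4 + 396) = 212 + 392 = 604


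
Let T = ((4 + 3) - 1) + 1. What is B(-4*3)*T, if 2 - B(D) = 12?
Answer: -70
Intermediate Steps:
B(D) = -10 (B(D) = 2 - 1*12 = 2 - 12 = -10)
T = 7 (T = (7 - 1) + 1 = 6 + 1 = 7)
B(-4*3)*T = -10*7 = -70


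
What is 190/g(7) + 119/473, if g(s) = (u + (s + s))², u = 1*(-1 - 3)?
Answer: 10177/4730 ≈ 2.1516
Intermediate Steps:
u = -4 (u = 1*(-4) = -4)
g(s) = (-4 + 2*s)² (g(s) = (-4 + (s + s))² = (-4 + 2*s)²)
190/g(7) + 119/473 = 190/((4*(-2 + 7)²)) + 119/473 = 190/((4*5²)) + 119*(1/473) = 190/((4*25)) + 119/473 = 190/100 + 119/473 = 190*(1/100) + 119/473 = 19/10 + 119/473 = 10177/4730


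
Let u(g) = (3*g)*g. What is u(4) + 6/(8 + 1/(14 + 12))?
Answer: 10188/209 ≈ 48.746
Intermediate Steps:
u(g) = 3*g**2
u(4) + 6/(8 + 1/(14 + 12)) = 3*4**2 + 6/(8 + 1/(14 + 12)) = 3*16 + 6/(8 + 1/26) = 48 + 6/(8 + 1/26) = 48 + 6/(209/26) = 48 + (26/209)*6 = 48 + 156/209 = 10188/209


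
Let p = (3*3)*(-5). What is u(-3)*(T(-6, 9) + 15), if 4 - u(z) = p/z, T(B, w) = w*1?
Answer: -264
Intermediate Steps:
p = -45 (p = 9*(-5) = -45)
T(B, w) = w
u(z) = 4 + 45/z (u(z) = 4 - (-45)/z = 4 + 45/z)
u(-3)*(T(-6, 9) + 15) = (4 + 45/(-3))*(9 + 15) = (4 + 45*(-⅓))*24 = (4 - 15)*24 = -11*24 = -264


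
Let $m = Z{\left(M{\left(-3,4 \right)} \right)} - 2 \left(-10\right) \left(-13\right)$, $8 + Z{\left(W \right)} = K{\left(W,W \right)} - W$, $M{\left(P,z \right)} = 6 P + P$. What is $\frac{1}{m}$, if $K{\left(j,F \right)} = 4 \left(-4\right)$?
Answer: $- \frac{1}{263} \approx -0.0038023$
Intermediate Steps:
$M{\left(P,z \right)} = 7 P$
$K{\left(j,F \right)} = -16$
$Z{\left(W \right)} = -24 - W$ ($Z{\left(W \right)} = -8 - \left(16 + W\right) = -24 - W$)
$m = -263$ ($m = \left(-24 - 7 \left(-3\right)\right) - 2 \left(-10\right) \left(-13\right) = \left(-24 - -21\right) - \left(-20\right) \left(-13\right) = \left(-24 + 21\right) - 260 = -3 - 260 = -263$)
$\frac{1}{m} = \frac{1}{-263} = - \frac{1}{263}$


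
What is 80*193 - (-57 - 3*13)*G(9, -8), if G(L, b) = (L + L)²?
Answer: 46544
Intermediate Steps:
G(L, b) = 4*L² (G(L, b) = (2*L)² = 4*L²)
80*193 - (-57 - 3*13)*G(9, -8) = 80*193 - (-57 - 3*13)*4*9² = 15440 - (-57 - 39)*4*81 = 15440 - (-96)*324 = 15440 - 1*(-31104) = 15440 + 31104 = 46544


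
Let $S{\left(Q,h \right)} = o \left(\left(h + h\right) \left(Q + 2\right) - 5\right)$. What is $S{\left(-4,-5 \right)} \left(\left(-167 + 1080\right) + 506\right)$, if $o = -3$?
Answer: $-63855$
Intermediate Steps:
$S{\left(Q,h \right)} = 15 - 6 h \left(2 + Q\right)$ ($S{\left(Q,h \right)} = - 3 \left(\left(h + h\right) \left(Q + 2\right) - 5\right) = - 3 \left(2 h \left(2 + Q\right) - 5\right) = - 3 \left(-5 + 2 h \left(2 + Q\right)\right) = 15 - 6 h \left(2 + Q\right)$)
$S{\left(-4,-5 \right)} \left(\left(-167 + 1080\right) + 506\right) = \left(15 - -60 - \left(-24\right) \left(-5\right)\right) \left(\left(-167 + 1080\right) + 506\right) = \left(15 + 60 - 120\right) \left(913 + 506\right) = \left(-45\right) 1419 = -63855$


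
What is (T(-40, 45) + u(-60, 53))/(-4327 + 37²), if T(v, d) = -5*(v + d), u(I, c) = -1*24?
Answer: 49/2958 ≈ 0.016565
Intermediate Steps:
u(I, c) = -24
T(v, d) = -5*d - 5*v (T(v, d) = -5*(d + v) = -5*d - 5*v)
(T(-40, 45) + u(-60, 53))/(-4327 + 37²) = ((-5*45 - 5*(-40)) - 24)/(-4327 + 37²) = ((-225 + 200) - 24)/(-4327 + 1369) = (-25 - 24)/(-2958) = -49*(-1/2958) = 49/2958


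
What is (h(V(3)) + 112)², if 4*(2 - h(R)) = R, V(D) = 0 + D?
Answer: 205209/16 ≈ 12826.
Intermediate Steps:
V(D) = D
h(R) = 2 - R/4
(h(V(3)) + 112)² = ((2 - ¼*3) + 112)² = ((2 - ¾) + 112)² = (5/4 + 112)² = (453/4)² = 205209/16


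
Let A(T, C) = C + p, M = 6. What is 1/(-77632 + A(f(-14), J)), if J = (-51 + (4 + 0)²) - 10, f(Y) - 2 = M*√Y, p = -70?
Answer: -1/77747 ≈ -1.2862e-5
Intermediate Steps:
f(Y) = 2 + 6*√Y
J = -45 (J = (-51 + 4²) - 10 = (-51 + 16) - 10 = -35 - 10 = -45)
A(T, C) = -70 + C (A(T, C) = C - 70 = -70 + C)
1/(-77632 + A(f(-14), J)) = 1/(-77632 + (-70 - 45)) = 1/(-77632 - 115) = 1/(-77747) = -1/77747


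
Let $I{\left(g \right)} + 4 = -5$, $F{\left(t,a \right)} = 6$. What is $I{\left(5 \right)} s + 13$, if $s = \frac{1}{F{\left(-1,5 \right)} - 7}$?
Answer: $22$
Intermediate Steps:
$I{\left(g \right)} = -9$ ($I{\left(g \right)} = -4 - 5 = -9$)
$s = -1$ ($s = \frac{1}{6 - 7} = \frac{1}{-1} = -1$)
$I{\left(5 \right)} s + 13 = \left(-9\right) \left(-1\right) + 13 = 9 + 13 = 22$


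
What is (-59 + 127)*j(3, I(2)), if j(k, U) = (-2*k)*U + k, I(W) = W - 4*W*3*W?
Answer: 18972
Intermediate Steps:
I(W) = W - 12*W² (I(W) = W - 4*3*W*W = W - 12*W²)
j(k, U) = k - 2*U*k (j(k, U) = -2*U*k + k = k - 2*U*k)
(-59 + 127)*j(3, I(2)) = (-59 + 127)*(3*(1 - 4*(1 - 12*2))) = 68*(3*(1 - 4*(1 - 24))) = 68*(3*(1 - 4*(-23))) = 68*(3*(1 - 2*(-46))) = 68*(3*(1 + 92)) = 68*(3*93) = 68*279 = 18972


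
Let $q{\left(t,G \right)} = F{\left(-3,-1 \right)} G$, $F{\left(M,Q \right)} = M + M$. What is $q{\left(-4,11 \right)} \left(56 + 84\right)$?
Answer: $-9240$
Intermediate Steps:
$F{\left(M,Q \right)} = 2 M$
$q{\left(t,G \right)} = - 6 G$ ($q{\left(t,G \right)} = 2 \left(-3\right) G = - 6 G$)
$q{\left(-4,11 \right)} \left(56 + 84\right) = \left(-6\right) 11 \left(56 + 84\right) = \left(-66\right) 140 = -9240$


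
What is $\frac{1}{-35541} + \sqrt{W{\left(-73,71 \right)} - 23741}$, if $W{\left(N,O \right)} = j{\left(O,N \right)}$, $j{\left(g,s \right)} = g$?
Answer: $- \frac{1}{35541} + 3 i \sqrt{2630} \approx -2.8137 \cdot 10^{-5} + 153.85 i$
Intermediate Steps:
$W{\left(N,O \right)} = O$
$\frac{1}{-35541} + \sqrt{W{\left(-73,71 \right)} - 23741} = \frac{1}{-35541} + \sqrt{71 - 23741} = - \frac{1}{35541} + \sqrt{-23670} = - \frac{1}{35541} + 3 i \sqrt{2630}$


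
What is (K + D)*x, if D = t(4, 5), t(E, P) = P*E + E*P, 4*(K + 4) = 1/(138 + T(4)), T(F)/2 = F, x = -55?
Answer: -1156375/584 ≈ -1980.1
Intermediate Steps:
T(F) = 2*F
K = -2335/584 (K = -4 + 1/(4*(138 + 2*4)) = -4 + 1/(4*(138 + 8)) = -4 + (¼)/146 = -4 + (¼)*(1/146) = -4 + 1/584 = -2335/584 ≈ -3.9983)
t(E, P) = 2*E*P (t(E, P) = E*P + E*P = 2*E*P)
D = 40 (D = 2*4*5 = 40)
(K + D)*x = (-2335/584 + 40)*(-55) = (21025/584)*(-55) = -1156375/584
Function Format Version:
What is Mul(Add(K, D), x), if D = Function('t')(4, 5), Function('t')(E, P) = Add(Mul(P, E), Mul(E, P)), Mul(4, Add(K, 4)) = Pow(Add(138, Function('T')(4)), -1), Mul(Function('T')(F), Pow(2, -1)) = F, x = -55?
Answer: Rational(-1156375, 584) ≈ -1980.1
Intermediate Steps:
Function('T')(F) = Mul(2, F)
K = Rational(-2335, 584) (K = Add(-4, Mul(Rational(1, 4), Pow(Add(138, Mul(2, 4)), -1))) = Add(-4, Mul(Rational(1, 4), Pow(Add(138, 8), -1))) = Add(-4, Mul(Rational(1, 4), Pow(146, -1))) = Add(-4, Mul(Rational(1, 4), Rational(1, 146))) = Add(-4, Rational(1, 584)) = Rational(-2335, 584) ≈ -3.9983)
Function('t')(E, P) = Mul(2, E, P) (Function('t')(E, P) = Add(Mul(E, P), Mul(E, P)) = Mul(2, E, P))
D = 40 (D = Mul(2, 4, 5) = 40)
Mul(Add(K, D), x) = Mul(Add(Rational(-2335, 584), 40), -55) = Mul(Rational(21025, 584), -55) = Rational(-1156375, 584)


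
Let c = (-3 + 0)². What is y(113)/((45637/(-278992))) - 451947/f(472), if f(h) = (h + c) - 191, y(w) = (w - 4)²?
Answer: -20891269177/281590 ≈ -74190.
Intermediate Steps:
c = 9 (c = (-3)² = 9)
y(w) = (-4 + w)²
f(h) = -182 + h (f(h) = (h + 9) - 191 = (9 + h) - 191 = -182 + h)
y(113)/((45637/(-278992))) - 451947/f(472) = (-4 + 113)²/((45637/(-278992))) - 451947/(-182 + 472) = 109²/((45637*(-1/278992))) - 451947/290 = 11881/(-971/5936) - 451947*1/290 = 11881*(-5936/971) - 451947/290 = -70525616/971 - 451947/290 = -20891269177/281590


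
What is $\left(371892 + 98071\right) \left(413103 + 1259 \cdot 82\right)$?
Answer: $242661165383$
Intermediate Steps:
$\left(371892 + 98071\right) \left(413103 + 1259 \cdot 82\right) = 469963 \left(413103 + 103238\right) = 469963 \cdot 516341 = 242661165383$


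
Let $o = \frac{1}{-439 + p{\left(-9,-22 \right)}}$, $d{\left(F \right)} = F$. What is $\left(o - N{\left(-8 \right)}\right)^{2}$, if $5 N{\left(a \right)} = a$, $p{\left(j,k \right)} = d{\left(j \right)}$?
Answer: $\frac{12809241}{5017600} \approx 2.5529$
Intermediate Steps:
$p{\left(j,k \right)} = j$
$o = - \frac{1}{448}$ ($o = \frac{1}{-439 - 9} = \frac{1}{-448} = - \frac{1}{448} \approx -0.0022321$)
$N{\left(a \right)} = \frac{a}{5}$
$\left(o - N{\left(-8 \right)}\right)^{2} = \left(- \frac{1}{448} - \frac{1}{5} \left(-8\right)\right)^{2} = \left(- \frac{1}{448} - - \frac{8}{5}\right)^{2} = \left(- \frac{1}{448} + \frac{8}{5}\right)^{2} = \left(\frac{3579}{2240}\right)^{2} = \frac{12809241}{5017600}$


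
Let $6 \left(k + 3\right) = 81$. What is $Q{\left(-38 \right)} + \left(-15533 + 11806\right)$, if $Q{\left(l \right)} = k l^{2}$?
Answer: $11435$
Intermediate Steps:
$k = \frac{21}{2}$ ($k = -3 + \frac{1}{6} \cdot 81 = -3 + \frac{27}{2} = \frac{21}{2} \approx 10.5$)
$Q{\left(l \right)} = \frac{21 l^{2}}{2}$
$Q{\left(-38 \right)} + \left(-15533 + 11806\right) = \frac{21 \left(-38\right)^{2}}{2} + \left(-15533 + 11806\right) = \frac{21}{2} \cdot 1444 - 3727 = 15162 - 3727 = 11435$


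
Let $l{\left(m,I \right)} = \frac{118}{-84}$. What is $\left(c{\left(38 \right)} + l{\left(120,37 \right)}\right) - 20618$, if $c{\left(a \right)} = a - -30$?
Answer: $- \frac{863159}{42} \approx -20551.0$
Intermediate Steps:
$c{\left(a \right)} = 30 + a$ ($c{\left(a \right)} = a + 30 = 30 + a$)
$l{\left(m,I \right)} = - \frac{59}{42}$ ($l{\left(m,I \right)} = 118 \left(- \frac{1}{84}\right) = - \frac{59}{42}$)
$\left(c{\left(38 \right)} + l{\left(120,37 \right)}\right) - 20618 = \left(\left(30 + 38\right) - \frac{59}{42}\right) - 20618 = \left(68 - \frac{59}{42}\right) - 20618 = \frac{2797}{42} - 20618 = - \frac{863159}{42}$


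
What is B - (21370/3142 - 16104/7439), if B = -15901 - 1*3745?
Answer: -229650485505/11686669 ≈ -19651.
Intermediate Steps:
B = -19646 (B = -15901 - 3745 = -19646)
B - (21370/3142 - 16104/7439) = -19646 - (21370/3142 - 16104/7439) = -19646 - (21370*(1/3142) - 16104*1/7439) = -19646 - (10685/1571 - 16104/7439) = -19646 - 1*54186331/11686669 = -19646 - 54186331/11686669 = -229650485505/11686669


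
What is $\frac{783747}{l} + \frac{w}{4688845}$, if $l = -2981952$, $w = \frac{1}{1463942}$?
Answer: $- \frac{298877439204669421}{1137150352845671360} \approx -0.26283$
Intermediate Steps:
$w = \frac{1}{1463942} \approx 6.8309 \cdot 10^{-7}$
$\frac{783747}{l} + \frac{w}{4688845} = \frac{783747}{-2981952} + \frac{1}{1463942 \cdot 4688845} = 783747 \left(- \frac{1}{2981952}\right) + \frac{1}{1463942} \cdot \frac{1}{4688845} = - \frac{87083}{331328} + \frac{1}{6864197126990} = - \frac{298877439204669421}{1137150352845671360}$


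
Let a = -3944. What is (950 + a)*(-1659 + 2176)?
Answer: -1547898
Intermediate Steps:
(950 + a)*(-1659 + 2176) = (950 - 3944)*(-1659 + 2176) = -2994*517 = -1547898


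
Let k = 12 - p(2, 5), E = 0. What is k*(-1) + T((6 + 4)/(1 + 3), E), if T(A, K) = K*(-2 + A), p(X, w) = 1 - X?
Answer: -13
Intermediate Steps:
k = 13 (k = 12 - (1 - 1*2) = 12 - (1 - 2) = 12 - 1*(-1) = 12 + 1 = 13)
k*(-1) + T((6 + 4)/(1 + 3), E) = 13*(-1) + 0*(-2 + (6 + 4)/(1 + 3)) = -13 + 0*(-2 + 10/4) = -13 + 0*(-2 + 10*(1/4)) = -13 + 0*(-2 + 5/2) = -13 + 0*(1/2) = -13 + 0 = -13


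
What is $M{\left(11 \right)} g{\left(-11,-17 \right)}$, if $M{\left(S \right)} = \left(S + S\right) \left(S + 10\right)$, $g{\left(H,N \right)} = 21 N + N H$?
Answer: $-78540$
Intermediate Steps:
$g{\left(H,N \right)} = 21 N + H N$
$M{\left(S \right)} = 2 S \left(10 + S\right)$
$M{\left(11 \right)} g{\left(-11,-17 \right)} = 2 \cdot 11 \left(10 + 11\right) \left(- 17 \left(21 - 11\right)\right) = 2 \cdot 11 \cdot 21 \left(\left(-17\right) 10\right) = 462 \left(-170\right) = -78540$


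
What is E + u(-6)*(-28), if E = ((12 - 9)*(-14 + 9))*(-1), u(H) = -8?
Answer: 239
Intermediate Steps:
E = 15 (E = (3*(-5))*(-1) = -15*(-1) = 15)
E + u(-6)*(-28) = 15 - 8*(-28) = 15 + 224 = 239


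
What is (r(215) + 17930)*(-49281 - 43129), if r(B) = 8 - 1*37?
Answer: -1654231410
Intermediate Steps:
r(B) = -29 (r(B) = 8 - 37 = -29)
(r(215) + 17930)*(-49281 - 43129) = (-29 + 17930)*(-49281 - 43129) = 17901*(-92410) = -1654231410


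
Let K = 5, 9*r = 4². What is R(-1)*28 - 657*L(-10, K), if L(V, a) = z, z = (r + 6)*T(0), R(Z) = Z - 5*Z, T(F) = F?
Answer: 112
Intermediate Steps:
r = 16/9 (r = (⅑)*4² = (⅑)*16 = 16/9 ≈ 1.7778)
R(Z) = -4*Z
z = 0 (z = (16/9 + 6)*0 = (70/9)*0 = 0)
L(V, a) = 0
R(-1)*28 - 657*L(-10, K) = -4*(-1)*28 - 657*0 = 4*28 + 0 = 112 + 0 = 112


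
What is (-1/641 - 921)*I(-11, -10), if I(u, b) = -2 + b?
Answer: 7084344/641 ≈ 11052.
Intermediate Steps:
(-1/641 - 921)*I(-11, -10) = (-1/641 - 921)*(-2 - 10) = (-1*1/641 - 921)*(-12) = (-1/641 - 921)*(-12) = -590362/641*(-12) = 7084344/641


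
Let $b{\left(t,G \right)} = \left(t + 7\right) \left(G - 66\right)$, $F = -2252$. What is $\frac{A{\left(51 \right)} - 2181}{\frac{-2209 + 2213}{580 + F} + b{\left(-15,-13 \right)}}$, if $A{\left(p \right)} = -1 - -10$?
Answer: $- \frac{907896}{264175} \approx -3.4367$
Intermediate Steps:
$b{\left(t,G \right)} = \left(-66 + G\right) \left(7 + t\right)$ ($b{\left(t,G \right)} = \left(7 + t\right) \left(-66 + G\right) = \left(-66 + G\right) \left(7 + t\right)$)
$A{\left(p \right)} = 9$ ($A{\left(p \right)} = -1 + 10 = 9$)
$\frac{A{\left(51 \right)} - 2181}{\frac{-2209 + 2213}{580 + F} + b{\left(-15,-13 \right)}} = \frac{9 - 2181}{\frac{-2209 + 2213}{580 - 2252} - -632} = - \frac{2172}{\frac{4}{-1672} + \left(-462 + 990 - 91 + 195\right)} = - \frac{2172}{4 \left(- \frac{1}{1672}\right) + 632} = - \frac{2172}{- \frac{1}{418} + 632} = - \frac{2172}{\frac{264175}{418}} = \left(-2172\right) \frac{418}{264175} = - \frac{907896}{264175}$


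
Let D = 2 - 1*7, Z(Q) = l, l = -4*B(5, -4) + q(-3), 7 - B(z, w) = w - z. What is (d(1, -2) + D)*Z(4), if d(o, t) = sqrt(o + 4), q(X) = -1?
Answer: 325 - 65*sqrt(5) ≈ 179.66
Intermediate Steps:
B(z, w) = 7 + z - w (B(z, w) = 7 - (w - z) = 7 + (z - w) = 7 + z - w)
d(o, t) = sqrt(4 + o)
l = -65 (l = -4*(7 + 5 - 1*(-4)) - 1 = -4*(7 + 5 + 4) - 1 = -4*16 - 1 = -64 - 1 = -65)
Z(Q) = -65
D = -5 (D = 2 - 7 = -5)
(d(1, -2) + D)*Z(4) = (sqrt(4 + 1) - 5)*(-65) = (sqrt(5) - 5)*(-65) = (-5 + sqrt(5))*(-65) = 325 - 65*sqrt(5)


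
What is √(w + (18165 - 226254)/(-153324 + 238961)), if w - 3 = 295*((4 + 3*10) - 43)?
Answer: I*√19466781297081/85637 ≈ 51.521*I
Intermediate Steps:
w = -2652 (w = 3 + 295*((4 + 3*10) - 43) = 3 + 295*((4 + 30) - 43) = 3 + 295*(34 - 43) = 3 + 295*(-9) = 3 - 2655 = -2652)
√(w + (18165 - 226254)/(-153324 + 238961)) = √(-2652 + (18165 - 226254)/(-153324 + 238961)) = √(-2652 - 208089/85637) = √(-227317413/85637) = I*√19466781297081/85637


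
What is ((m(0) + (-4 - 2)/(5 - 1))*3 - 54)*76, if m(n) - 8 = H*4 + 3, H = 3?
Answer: 798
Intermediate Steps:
m(n) = 23 (m(n) = 8 + (3*4 + 3) = 8 + (12 + 3) = 8 + 15 = 23)
((m(0) + (-4 - 2)/(5 - 1))*3 - 54)*76 = ((23 + (-4 - 2)/(5 - 1))*3 - 54)*76 = ((23 - 6/4)*3 - 54)*76 = ((23 - 6*¼)*3 - 54)*76 = ((23 - 3/2)*3 - 54)*76 = ((43/2)*3 - 54)*76 = (129/2 - 54)*76 = (21/2)*76 = 798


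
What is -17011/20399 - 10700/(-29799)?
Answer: -288641489/607869801 ≈ -0.47484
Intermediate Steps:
-17011/20399 - 10700/(-29799) = -17011*1/20399 - 10700*(-1/29799) = -17011/20399 + 10700/29799 = -288641489/607869801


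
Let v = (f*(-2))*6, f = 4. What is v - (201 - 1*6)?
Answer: -243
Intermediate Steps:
v = -48 (v = (4*(-2))*6 = -8*6 = -48)
v - (201 - 1*6) = -48 - (201 - 1*6) = -48 - (201 - 6) = -48 - 1*195 = -48 - 195 = -243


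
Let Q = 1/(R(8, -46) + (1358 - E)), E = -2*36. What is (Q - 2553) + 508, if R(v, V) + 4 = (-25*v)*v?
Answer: -355831/174 ≈ -2045.0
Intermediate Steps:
E = -72
R(v, V) = -4 - 25*v**2 (R(v, V) = -4 + (-25*v)*v = -4 - 25*v**2)
Q = -1/174 (Q = 1/((-4 - 25*8**2) + (1358 - 1*(-72))) = 1/((-4 - 25*64) + (1358 + 72)) = 1/((-4 - 1600) + 1430) = 1/(-1604 + 1430) = 1/(-174) = -1/174 ≈ -0.0057471)
(Q - 2553) + 508 = (-1/174 - 2553) + 508 = -444223/174 + 508 = -355831/174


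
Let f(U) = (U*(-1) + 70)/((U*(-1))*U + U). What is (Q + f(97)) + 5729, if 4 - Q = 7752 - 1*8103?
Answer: 18884745/3104 ≈ 6084.0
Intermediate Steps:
Q = 355 (Q = 4 - (7752 - 1*8103) = 4 - (7752 - 8103) = 4 - 1*(-351) = 4 + 351 = 355)
f(U) = (70 - U)/(U - U²) (f(U) = (-U + 70)/((-U)*U + U) = (70 - U)/(-U² + U) = (70 - U)/(U - U²))
(Q + f(97)) + 5729 = (355 + (-70 + 97)/(97*(-1 + 97))) + 5729 = (355 + (1/97)*27/96) + 5729 = (355 + (1/97)*(1/96)*27) + 5729 = (355 + 9/3104) + 5729 = 1101929/3104 + 5729 = 18884745/3104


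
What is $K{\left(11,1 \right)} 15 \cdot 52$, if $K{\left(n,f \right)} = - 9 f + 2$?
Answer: $-5460$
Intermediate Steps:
$K{\left(n,f \right)} = 2 - 9 f$
$K{\left(11,1 \right)} 15 \cdot 52 = \left(2 - 9\right) 15 \cdot 52 = \left(-7\right) 15 \cdot 52 = \left(-105\right) 52 = -5460$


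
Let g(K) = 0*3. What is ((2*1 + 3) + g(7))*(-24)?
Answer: -120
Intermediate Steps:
g(K) = 0
((2*1 + 3) + g(7))*(-24) = ((2*1 + 3) + 0)*(-24) = ((2 + 3) + 0)*(-24) = (5 + 0)*(-24) = 5*(-24) = -120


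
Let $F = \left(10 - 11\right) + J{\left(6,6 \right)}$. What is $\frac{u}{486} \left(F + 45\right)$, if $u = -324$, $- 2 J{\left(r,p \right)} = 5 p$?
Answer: $- \frac{58}{3} \approx -19.333$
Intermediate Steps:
$J{\left(r,p \right)} = - \frac{5 p}{2}$
$F = -16$ ($F = \left(10 - 11\right) - 15 = -1 - 15 = -16$)
$\frac{u}{486} \left(F + 45\right) = - \frac{324}{486} \left(-16 + 45\right) = \left(-324\right) \frac{1}{486} \cdot 29 = \left(- \frac{2}{3}\right) 29 = - \frac{58}{3}$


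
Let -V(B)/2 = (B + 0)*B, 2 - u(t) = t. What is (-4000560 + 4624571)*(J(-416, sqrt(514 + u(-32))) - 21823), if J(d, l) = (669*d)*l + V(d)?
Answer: -229595487285 - 347329514688*sqrt(137) ≈ -4.2950e+12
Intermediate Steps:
u(t) = 2 - t
V(B) = -2*B**2 (V(B) = -2*(B + 0)*B = -2*B*B = -2*B**2)
J(d, l) = -2*d**2 + 669*d*l (J(d, l) = (669*d)*l - 2*d**2 = 669*d*l - 2*d**2 = -2*d**2 + 669*d*l)
(-4000560 + 4624571)*(J(-416, sqrt(514 + u(-32))) - 21823) = (-4000560 + 4624571)*(-416*(-2*(-416) + 669*sqrt(514 + (2 - 1*(-32)))) - 21823) = 624011*(-416*(832 + 669*sqrt(514 + (2 + 32))) - 21823) = 624011*(-416*(832 + 669*sqrt(514 + 34)) - 21823) = 624011*(-416*(832 + 669*sqrt(548)) - 21823) = 624011*(-416*(832 + 669*(2*sqrt(137))) - 21823) = 624011*(-416*(832 + 1338*sqrt(137)) - 21823) = 624011*((-346112 - 556608*sqrt(137)) - 21823) = 624011*(-367935 - 556608*sqrt(137)) = -229595487285 - 347329514688*sqrt(137)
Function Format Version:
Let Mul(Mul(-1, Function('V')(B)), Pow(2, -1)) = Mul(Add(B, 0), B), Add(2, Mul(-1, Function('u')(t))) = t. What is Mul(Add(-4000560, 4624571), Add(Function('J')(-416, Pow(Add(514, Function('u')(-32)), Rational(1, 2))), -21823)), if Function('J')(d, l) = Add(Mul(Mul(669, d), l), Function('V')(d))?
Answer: Add(-229595487285, Mul(-347329514688, Pow(137, Rational(1, 2)))) ≈ -4.2950e+12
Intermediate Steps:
Function('u')(t) = Add(2, Mul(-1, t))
Function('V')(B) = Mul(-2, Pow(B, 2)) (Function('V')(B) = Mul(-2, Mul(Add(B, 0), B)) = Mul(-2, Mul(B, B)) = Mul(-2, Pow(B, 2)))
Function('J')(d, l) = Add(Mul(-2, Pow(d, 2)), Mul(669, d, l)) (Function('J')(d, l) = Add(Mul(Mul(669, d), l), Mul(-2, Pow(d, 2))) = Add(Mul(669, d, l), Mul(-2, Pow(d, 2))) = Add(Mul(-2, Pow(d, 2)), Mul(669, d, l)))
Mul(Add(-4000560, 4624571), Add(Function('J')(-416, Pow(Add(514, Function('u')(-32)), Rational(1, 2))), -21823)) = Mul(Add(-4000560, 4624571), Add(Mul(-416, Add(Mul(-2, -416), Mul(669, Pow(Add(514, Add(2, Mul(-1, -32))), Rational(1, 2))))), -21823)) = Mul(624011, Add(Mul(-416, Add(832, Mul(669, Pow(Add(514, Add(2, 32)), Rational(1, 2))))), -21823)) = Mul(624011, Add(Mul(-416, Add(832, Mul(669, Pow(Add(514, 34), Rational(1, 2))))), -21823)) = Mul(624011, Add(Mul(-416, Add(832, Mul(669, Pow(548, Rational(1, 2))))), -21823)) = Mul(624011, Add(Mul(-416, Add(832, Mul(669, Mul(2, Pow(137, Rational(1, 2)))))), -21823)) = Mul(624011, Add(Mul(-416, Add(832, Mul(1338, Pow(137, Rational(1, 2))))), -21823)) = Mul(624011, Add(Add(-346112, Mul(-556608, Pow(137, Rational(1, 2)))), -21823)) = Mul(624011, Add(-367935, Mul(-556608, Pow(137, Rational(1, 2))))) = Add(-229595487285, Mul(-347329514688, Pow(137, Rational(1, 2))))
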